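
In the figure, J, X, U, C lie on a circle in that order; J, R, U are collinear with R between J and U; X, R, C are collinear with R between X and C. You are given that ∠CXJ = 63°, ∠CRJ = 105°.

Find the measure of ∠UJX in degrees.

∠UJX = 42°

1. ∠CUJ = 63°  [same arc JC]
2. ∠CRU = 75°  [linear pair at R on JU]
3. ∠UCX = 42°  [△URC]
4. ∠UJX = 42°  [same arc XU]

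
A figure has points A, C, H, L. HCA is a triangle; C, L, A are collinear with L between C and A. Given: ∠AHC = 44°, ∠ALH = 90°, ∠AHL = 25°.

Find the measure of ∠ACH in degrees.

∠ACH = 71°

1. ∠HAL = 65°  [△HLA]
2. ∠CAH = 65°  [L on ray AC]
3. ∠ACH = 71°  [△HCA]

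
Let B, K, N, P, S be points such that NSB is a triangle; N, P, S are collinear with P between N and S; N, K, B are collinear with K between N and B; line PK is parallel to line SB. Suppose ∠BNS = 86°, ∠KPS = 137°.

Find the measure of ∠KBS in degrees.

∠KBS = 51°

1. ∠KNP = 86°  [P on NS, K on NB]
2. ∠KPN = 43°  [linear pair at P on NS]
3. ∠NKP = 51°  [△NPK]
4. ∠BKP = 129°  [linear pair at K on NB]
5. ∠KBS = 51°  [PK∥SB, co-interior at B–K]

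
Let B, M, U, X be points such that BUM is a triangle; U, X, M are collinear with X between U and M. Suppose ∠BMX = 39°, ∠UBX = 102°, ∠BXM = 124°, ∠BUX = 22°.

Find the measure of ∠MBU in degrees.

∠MBU = 119°

1. ∠BMU = 39°  [X on ray MU]
2. ∠BUM = 22°  [X on ray UM]
3. ∠MBU = 119°  [△BUM]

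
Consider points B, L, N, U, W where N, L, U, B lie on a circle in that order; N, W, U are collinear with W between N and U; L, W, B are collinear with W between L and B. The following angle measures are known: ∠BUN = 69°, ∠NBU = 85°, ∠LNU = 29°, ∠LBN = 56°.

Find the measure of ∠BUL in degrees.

∠BUL = 125°

1. ∠BNU = 26°  [△NUB]
2. ∠LBU = 29°  [same arc LU]
3. ∠BLU = 26°  [same arc UB]
4. ∠BUL = 125°  [△LUB]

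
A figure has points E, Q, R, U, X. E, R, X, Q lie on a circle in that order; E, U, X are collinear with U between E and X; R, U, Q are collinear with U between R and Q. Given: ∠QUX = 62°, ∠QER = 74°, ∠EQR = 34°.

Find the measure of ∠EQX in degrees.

1. ∠EUQ = 118°  [linear pair at U on EX]
2. ∠ERQ = 72°  [△ERQ]
3. ∠QEX = 28°  [△EUQ]
4. ∠EXQ = 72°  [same arc EQ]
5. ∠EQX = 80°  [△EXQ]

∠EQX = 80°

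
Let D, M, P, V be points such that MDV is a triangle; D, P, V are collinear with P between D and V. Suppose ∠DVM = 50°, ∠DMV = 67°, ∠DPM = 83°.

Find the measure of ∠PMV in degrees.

1. ∠MVP = 50°  [P on ray VD]
2. ∠MPV = 97°  [linear pair at P on DV]
3. ∠PMV = 33°  [△MPV]

∠PMV = 33°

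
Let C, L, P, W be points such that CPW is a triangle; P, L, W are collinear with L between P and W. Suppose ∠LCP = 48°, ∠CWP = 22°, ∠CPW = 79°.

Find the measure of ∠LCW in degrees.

∠LCW = 31°

1. ∠CWL = 22°  [L on ray WP]
2. ∠CPL = 79°  [L on ray PW]
3. ∠CLP = 53°  [△CPL]
4. ∠CLW = 127°  [linear pair at L on PW]
5. ∠LCW = 31°  [△CLW]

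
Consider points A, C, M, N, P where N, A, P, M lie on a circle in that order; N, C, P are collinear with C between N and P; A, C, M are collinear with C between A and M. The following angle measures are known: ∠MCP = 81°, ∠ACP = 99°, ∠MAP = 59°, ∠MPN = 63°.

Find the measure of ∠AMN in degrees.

∠AMN = 22°

1. ∠MCN = 99°  [linear pair at C on NP]
2. ∠MNP = 59°  [same arc PM]
3. ∠AMN = 22°  [△NCM]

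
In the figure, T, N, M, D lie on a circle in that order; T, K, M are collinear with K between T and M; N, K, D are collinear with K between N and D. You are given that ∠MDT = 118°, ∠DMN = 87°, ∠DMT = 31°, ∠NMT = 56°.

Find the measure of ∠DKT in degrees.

∠DKT = 93°

1. ∠DTM = 31°  [△TMD]
2. ∠NDT = 56°  [same arc TN]
3. ∠DKT = 93°  [△TKD]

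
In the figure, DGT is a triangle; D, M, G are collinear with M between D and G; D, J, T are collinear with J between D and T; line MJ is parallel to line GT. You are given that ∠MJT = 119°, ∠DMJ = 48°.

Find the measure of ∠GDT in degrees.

1. ∠DJM = 61°  [linear pair at J on DT]
2. ∠JDM = 71°  [△DMJ]
3. ∠GDT = 71°  [M on DG, J on DT]

∠GDT = 71°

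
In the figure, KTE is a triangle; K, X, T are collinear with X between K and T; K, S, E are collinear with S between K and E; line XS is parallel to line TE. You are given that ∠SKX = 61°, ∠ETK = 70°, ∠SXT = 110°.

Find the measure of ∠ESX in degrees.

1. ∠EKT = 61°  [X on KT, S on KE]
2. ∠KET = 49°  [△KTE]
3. ∠KSX = 49°  [XS∥TE, corresponding at S]
4. ∠ESX = 131°  [linear pair at S on KE]

∠ESX = 131°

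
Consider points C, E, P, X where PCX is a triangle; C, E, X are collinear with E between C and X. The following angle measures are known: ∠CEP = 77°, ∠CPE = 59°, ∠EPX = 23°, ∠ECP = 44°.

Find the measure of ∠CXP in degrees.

∠CXP = 54°

1. ∠PEX = 103°  [linear pair at E on CX]
2. ∠EXP = 54°  [△PEX]
3. ∠CXP = 54°  [E on ray XC]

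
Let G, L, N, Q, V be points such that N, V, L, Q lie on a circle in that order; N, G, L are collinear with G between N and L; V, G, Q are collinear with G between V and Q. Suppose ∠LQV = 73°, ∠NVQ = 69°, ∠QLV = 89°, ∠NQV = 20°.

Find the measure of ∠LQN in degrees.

1. ∠LVQ = 18°  [△VLQ]
2. ∠NLQ = 69°  [same arc NQ]
3. ∠LNQ = 18°  [same arc LQ]
4. ∠LQN = 93°  [△NLQ]

∠LQN = 93°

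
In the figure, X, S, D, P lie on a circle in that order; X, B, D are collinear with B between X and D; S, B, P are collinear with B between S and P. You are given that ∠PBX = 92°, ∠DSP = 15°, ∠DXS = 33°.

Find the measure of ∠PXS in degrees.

∠PXS = 48°

1. ∠DBS = 92°  [vertical angles at B]
2. ∠DXP = 15°  [same arc DP]
3. ∠SBX = 88°  [linear pair at B on XD]
4. ∠SPX = 73°  [△XBP]
5. ∠PSX = 59°  [△XBS]
6. ∠PXS = 48°  [△XSP]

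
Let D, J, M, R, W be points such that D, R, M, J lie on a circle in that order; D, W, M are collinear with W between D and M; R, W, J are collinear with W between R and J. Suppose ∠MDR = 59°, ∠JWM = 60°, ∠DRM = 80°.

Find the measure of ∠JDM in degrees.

∠JDM = 19°

1. ∠DMR = 41°  [△DRM]
2. ∠DWJ = 120°  [linear pair at W on DM]
3. ∠DJR = 41°  [same arc DR]
4. ∠JDM = 19°  [△DWJ]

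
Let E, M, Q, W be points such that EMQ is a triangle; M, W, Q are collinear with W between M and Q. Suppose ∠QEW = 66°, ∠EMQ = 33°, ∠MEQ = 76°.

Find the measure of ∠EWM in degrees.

∠EWM = 137°

1. ∠EQM = 71°  [△EMQ]
2. ∠EQW = 71°  [W on ray QM]
3. ∠EWQ = 43°  [△EWQ]
4. ∠EWM = 137°  [linear pair at W on MQ]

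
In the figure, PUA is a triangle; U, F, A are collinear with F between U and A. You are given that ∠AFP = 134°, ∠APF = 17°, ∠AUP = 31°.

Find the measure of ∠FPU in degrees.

∠FPU = 103°

1. ∠PFU = 46°  [linear pair at F on UA]
2. ∠FUP = 31°  [F on ray UA]
3. ∠FPU = 103°  [△PUF]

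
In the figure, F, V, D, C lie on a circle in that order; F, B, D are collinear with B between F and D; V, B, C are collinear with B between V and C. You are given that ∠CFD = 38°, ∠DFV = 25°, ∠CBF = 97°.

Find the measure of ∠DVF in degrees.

1. ∠CVD = 38°  [same arc DC]
2. ∠DBV = 97°  [vertical angles at B]
3. ∠FDV = 45°  [△VBD]
4. ∠DVF = 110°  [△FVD]

∠DVF = 110°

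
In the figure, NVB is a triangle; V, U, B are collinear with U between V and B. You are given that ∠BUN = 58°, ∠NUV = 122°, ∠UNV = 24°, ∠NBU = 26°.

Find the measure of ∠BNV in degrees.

∠BNV = 120°

1. ∠NVU = 34°  [△NVU]
2. ∠NBV = 26°  [U on ray BV]
3. ∠BVN = 34°  [U on ray VB]
4. ∠BNV = 120°  [△NVB]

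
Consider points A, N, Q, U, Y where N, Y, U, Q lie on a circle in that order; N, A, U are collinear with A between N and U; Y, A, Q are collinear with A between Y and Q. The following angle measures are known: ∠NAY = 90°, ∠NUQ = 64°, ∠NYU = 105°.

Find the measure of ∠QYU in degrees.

∠QYU = 41°

1. ∠NQU = 75°  [cyclic NYUQ, opposite ∠Y+∠Q]
2. ∠QNU = 41°  [△NUQ]
3. ∠QYU = 41°  [same arc UQ]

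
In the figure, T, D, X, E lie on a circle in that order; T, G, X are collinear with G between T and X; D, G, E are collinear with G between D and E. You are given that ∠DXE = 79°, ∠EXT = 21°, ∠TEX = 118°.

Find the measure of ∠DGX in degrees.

∠DGX = 81°

1. ∠DTE = 101°  [cyclic TDXE, opposite ∠T+∠X]
2. ∠EDT = 21°  [same arc TE]
3. ∠ETX = 41°  [△TXE]
4. ∠DET = 58°  [△TDE]
5. ∠EDX = 41°  [same arc XE]
6. ∠DXT = 58°  [same arc TD]
7. ∠DGX = 81°  [△DGX]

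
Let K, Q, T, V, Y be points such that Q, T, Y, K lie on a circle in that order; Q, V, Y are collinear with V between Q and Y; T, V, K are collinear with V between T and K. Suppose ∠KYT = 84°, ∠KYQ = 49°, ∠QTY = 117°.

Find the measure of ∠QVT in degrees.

1. ∠KQT = 96°  [cyclic QTYK, opposite ∠Q+∠Y]
2. ∠KTQ = 49°  [same arc QK]
3. ∠QKT = 35°  [△QTK]
4. ∠QYT = 35°  [same arc QT]
5. ∠TQY = 28°  [△QTY]
6. ∠QVT = 103°  [△QVT]

∠QVT = 103°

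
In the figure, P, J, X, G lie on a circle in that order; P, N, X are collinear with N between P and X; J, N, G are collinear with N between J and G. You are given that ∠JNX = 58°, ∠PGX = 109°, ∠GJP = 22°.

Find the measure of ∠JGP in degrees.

∠JGP = 73°

1. ∠JNP = 122°  [linear pair at N on PX]
2. ∠PJX = 71°  [cyclic PJXG, opposite ∠J+∠G]
3. ∠JPX = 36°  [△PNJ]
4. ∠JXP = 73°  [△PJX]
5. ∠JGP = 73°  [same arc PJ]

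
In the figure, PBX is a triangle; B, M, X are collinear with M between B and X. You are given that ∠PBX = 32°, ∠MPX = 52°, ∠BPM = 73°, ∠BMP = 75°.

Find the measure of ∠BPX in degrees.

1. ∠PMX = 105°  [linear pair at M on BX]
2. ∠MXP = 23°  [△PMX]
3. ∠BXP = 23°  [M on ray XB]
4. ∠BPX = 125°  [△PBX]

∠BPX = 125°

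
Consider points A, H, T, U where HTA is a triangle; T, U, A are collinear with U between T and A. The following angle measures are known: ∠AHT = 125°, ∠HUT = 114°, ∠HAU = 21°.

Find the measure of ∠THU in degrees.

∠THU = 32°

1. ∠HAT = 21°  [U on ray AT]
2. ∠ATH = 34°  [△HTA]
3. ∠HTU = 34°  [U on ray TA]
4. ∠THU = 32°  [△HTU]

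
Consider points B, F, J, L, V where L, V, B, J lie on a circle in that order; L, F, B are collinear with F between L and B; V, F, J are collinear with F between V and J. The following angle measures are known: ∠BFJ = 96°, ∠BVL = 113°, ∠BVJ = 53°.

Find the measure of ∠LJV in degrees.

1. ∠JFL = 84°  [linear pair at F on LB]
2. ∠BLJ = 53°  [same arc BJ]
3. ∠LJV = 43°  [△LFJ]

∠LJV = 43°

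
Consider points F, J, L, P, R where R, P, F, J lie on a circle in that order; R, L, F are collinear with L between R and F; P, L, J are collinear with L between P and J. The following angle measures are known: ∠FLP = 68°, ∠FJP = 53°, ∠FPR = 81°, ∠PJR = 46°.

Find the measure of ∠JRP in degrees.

∠JRP = 119°

1. ∠PLR = 112°  [linear pair at L on RF]
2. ∠FRP = 53°  [same arc PF]
3. ∠JPR = 15°  [△RLP]
4. ∠JRP = 119°  [△RPJ]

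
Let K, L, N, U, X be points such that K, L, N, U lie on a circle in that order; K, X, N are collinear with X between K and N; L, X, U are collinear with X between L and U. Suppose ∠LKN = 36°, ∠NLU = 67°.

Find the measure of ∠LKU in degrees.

∠LKU = 103°

1. ∠LUN = 36°  [same arc LN]
2. ∠LNU = 77°  [△LNU]
3. ∠LKU = 103°  [cyclic KLNU, opposite ∠K+∠N]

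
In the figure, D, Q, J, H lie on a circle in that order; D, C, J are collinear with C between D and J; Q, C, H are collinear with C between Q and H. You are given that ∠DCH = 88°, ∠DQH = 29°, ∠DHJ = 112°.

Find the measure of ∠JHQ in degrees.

1. ∠HCJ = 92°  [linear pair at C on DJ]
2. ∠DJH = 29°  [same arc DH]
3. ∠JHQ = 59°  [△JCH]

∠JHQ = 59°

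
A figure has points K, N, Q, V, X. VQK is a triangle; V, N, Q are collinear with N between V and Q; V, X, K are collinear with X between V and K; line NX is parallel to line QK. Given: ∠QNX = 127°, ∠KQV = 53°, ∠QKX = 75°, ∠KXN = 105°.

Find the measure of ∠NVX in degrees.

1. ∠VNX = 53°  [linear pair at N on VQ]
2. ∠NXV = 75°  [linear pair at X on VK]
3. ∠NVX = 52°  [△VNX]

∠NVX = 52°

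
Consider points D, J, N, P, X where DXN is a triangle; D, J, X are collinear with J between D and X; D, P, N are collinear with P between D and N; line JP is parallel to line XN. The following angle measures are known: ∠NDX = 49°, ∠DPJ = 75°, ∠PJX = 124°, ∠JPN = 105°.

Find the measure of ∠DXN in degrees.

∠DXN = 56°

1. ∠JDP = 49°  [J on DX, P on DN]
2. ∠DJP = 56°  [△DJP]
3. ∠DXN = 56°  [JP∥XN, corresponding at J]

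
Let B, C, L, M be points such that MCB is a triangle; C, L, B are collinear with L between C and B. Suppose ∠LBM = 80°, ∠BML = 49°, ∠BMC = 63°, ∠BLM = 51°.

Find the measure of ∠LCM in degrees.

1. ∠CBM = 80°  [L on ray BC]
2. ∠BCM = 37°  [△MCB]
3. ∠LCM = 37°  [L on ray CB]

∠LCM = 37°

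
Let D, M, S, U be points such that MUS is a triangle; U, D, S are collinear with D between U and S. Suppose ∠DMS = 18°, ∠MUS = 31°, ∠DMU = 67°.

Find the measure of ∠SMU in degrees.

∠SMU = 85°

1. ∠DUM = 31°  [D on ray US]
2. ∠MDU = 82°  [△MUD]
3. ∠MDS = 98°  [linear pair at D on US]
4. ∠DSM = 64°  [△MDS]
5. ∠MSU = 64°  [D on ray SU]
6. ∠SMU = 85°  [△MUS]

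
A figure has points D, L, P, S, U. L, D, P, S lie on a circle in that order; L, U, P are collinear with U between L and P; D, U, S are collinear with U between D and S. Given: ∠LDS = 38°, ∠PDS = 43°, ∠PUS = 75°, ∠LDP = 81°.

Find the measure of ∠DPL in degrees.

1. ∠PLS = 43°  [same arc PS]
2. ∠LUS = 105°  [linear pair at U on LP]
3. ∠DSL = 32°  [△LUS]
4. ∠DPL = 32°  [same arc LD]

∠DPL = 32°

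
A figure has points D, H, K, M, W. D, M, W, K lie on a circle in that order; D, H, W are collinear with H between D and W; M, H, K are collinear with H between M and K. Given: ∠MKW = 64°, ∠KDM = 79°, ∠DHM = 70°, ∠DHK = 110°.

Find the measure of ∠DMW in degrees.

∠DMW = 61°

1. ∠MDW = 64°  [same arc MW]
2. ∠KWM = 101°  [cyclic DMWK, opposite ∠D+∠W]
3. ∠MHW = 110°  [linear pair at H on DW]
4. ∠KMW = 15°  [△MWK]
5. ∠DWM = 55°  [△MHW]
6. ∠DMW = 61°  [△DMW]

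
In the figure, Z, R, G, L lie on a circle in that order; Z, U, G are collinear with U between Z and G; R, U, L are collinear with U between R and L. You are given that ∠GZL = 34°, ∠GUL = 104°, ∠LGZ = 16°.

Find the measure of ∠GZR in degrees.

∠GZR = 60°

1. ∠RUZ = 104°  [vertical angles at U]
2. ∠LRZ = 16°  [same arc ZL]
3. ∠GZR = 60°  [△ZUR]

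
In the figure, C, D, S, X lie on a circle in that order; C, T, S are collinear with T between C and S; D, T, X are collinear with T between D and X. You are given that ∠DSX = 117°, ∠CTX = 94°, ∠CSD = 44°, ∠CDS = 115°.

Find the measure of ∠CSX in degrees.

1. ∠CXD = 44°  [same arc CD]
2. ∠CXS = 65°  [cyclic CDSX, opposite ∠D+∠X]
3. ∠SCX = 42°  [△CTX]
4. ∠CSX = 73°  [△CSX]

∠CSX = 73°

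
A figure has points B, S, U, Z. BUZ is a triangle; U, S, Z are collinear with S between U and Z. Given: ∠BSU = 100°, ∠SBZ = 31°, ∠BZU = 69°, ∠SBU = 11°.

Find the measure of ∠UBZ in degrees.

1. ∠BUS = 69°  [△BUS]
2. ∠BUZ = 69°  [S on ray UZ]
3. ∠UBZ = 42°  [△BUZ]

∠UBZ = 42°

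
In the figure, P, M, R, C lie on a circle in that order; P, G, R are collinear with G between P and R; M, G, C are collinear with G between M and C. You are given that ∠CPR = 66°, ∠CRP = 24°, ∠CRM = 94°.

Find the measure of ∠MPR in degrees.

1. ∠CMR = 66°  [same arc RC]
2. ∠MCR = 20°  [△MRC]
3. ∠MPR = 20°  [same arc MR]

∠MPR = 20°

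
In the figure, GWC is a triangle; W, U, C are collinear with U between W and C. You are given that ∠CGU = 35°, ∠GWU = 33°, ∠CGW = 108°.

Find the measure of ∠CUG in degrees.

1. ∠CWG = 33°  [U on ray WC]
2. ∠GCW = 39°  [△GWC]
3. ∠GCU = 39°  [U on ray CW]
4. ∠CUG = 106°  [△GUC]

∠CUG = 106°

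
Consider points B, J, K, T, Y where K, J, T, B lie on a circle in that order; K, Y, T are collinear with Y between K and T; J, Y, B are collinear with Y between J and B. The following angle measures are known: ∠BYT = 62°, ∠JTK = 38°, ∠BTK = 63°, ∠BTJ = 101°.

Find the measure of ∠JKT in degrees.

1. ∠JYK = 62°  [vertical angles at Y]
2. ∠BJK = 63°  [same arc KB]
3. ∠JKT = 55°  [△KYJ]

∠JKT = 55°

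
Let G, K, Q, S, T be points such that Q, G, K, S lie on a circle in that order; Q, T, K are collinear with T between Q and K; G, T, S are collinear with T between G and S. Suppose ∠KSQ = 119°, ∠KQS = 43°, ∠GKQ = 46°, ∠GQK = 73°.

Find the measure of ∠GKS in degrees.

1. ∠KGS = 43°  [same arc KS]
2. ∠GSK = 73°  [same arc GK]
3. ∠GKS = 64°  [△GKS]

∠GKS = 64°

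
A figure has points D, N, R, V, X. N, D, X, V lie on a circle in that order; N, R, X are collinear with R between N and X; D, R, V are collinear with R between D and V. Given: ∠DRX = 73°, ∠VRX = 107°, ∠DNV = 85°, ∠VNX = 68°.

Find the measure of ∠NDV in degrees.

1. ∠NRV = 73°  [vertical angles at R]
2. ∠DVN = 39°  [△NRV]
3. ∠NDV = 56°  [△NDV]

∠NDV = 56°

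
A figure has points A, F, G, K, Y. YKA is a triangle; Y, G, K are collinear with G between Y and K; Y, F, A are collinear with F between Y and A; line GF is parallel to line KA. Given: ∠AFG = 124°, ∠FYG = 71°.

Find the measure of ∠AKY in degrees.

∠AKY = 53°

1. ∠GFY = 56°  [linear pair at F on YA]
2. ∠FGY = 53°  [△YGF]
3. ∠AKY = 53°  [GF∥KA, corresponding at G]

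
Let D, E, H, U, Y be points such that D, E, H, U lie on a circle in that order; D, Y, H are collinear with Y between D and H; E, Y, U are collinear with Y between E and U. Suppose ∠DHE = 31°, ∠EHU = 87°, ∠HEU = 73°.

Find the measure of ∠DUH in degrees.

∠DUH = 51°

1. ∠DUE = 31°  [same arc DE]
2. ∠EDU = 93°  [cyclic DEHU, opposite ∠D+∠H]
3. ∠HDU = 73°  [same arc HU]
4. ∠DEU = 56°  [△DEU]
5. ∠DHU = 56°  [same arc DU]
6. ∠DUH = 51°  [△DHU]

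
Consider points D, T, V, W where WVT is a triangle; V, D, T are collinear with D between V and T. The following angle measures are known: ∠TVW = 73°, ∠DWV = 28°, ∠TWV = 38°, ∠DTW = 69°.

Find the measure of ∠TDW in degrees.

∠TDW = 101°

1. ∠DVW = 73°  [D on ray VT]
2. ∠VDW = 79°  [△WVD]
3. ∠TDW = 101°  [linear pair at D on VT]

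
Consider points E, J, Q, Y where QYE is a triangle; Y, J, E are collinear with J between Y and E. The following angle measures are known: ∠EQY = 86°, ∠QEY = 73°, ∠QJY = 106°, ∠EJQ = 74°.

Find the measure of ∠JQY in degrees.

1. ∠EYQ = 21°  [△QYE]
2. ∠JYQ = 21°  [J on ray YE]
3. ∠JQY = 53°  [△QYJ]

∠JQY = 53°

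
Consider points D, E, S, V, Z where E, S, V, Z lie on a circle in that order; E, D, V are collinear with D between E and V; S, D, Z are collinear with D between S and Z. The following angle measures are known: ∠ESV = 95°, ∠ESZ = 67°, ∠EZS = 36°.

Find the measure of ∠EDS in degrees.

∠EDS = 64°

1. ∠EVS = 36°  [same arc ES]
2. ∠SEV = 49°  [△ESV]
3. ∠EDS = 64°  [△EDS]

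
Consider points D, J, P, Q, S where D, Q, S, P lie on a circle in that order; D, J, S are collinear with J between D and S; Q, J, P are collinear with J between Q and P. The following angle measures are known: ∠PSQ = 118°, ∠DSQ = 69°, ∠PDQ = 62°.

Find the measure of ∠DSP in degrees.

∠DSP = 49°

1. ∠DPQ = 69°  [same arc DQ]
2. ∠DQP = 49°  [△DQP]
3. ∠DSP = 49°  [same arc DP]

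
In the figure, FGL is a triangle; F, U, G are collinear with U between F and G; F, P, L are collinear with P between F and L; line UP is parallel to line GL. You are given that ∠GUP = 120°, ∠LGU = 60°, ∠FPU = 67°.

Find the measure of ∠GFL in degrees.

1. ∠FGL = 60°  [U on ray GF]
2. ∠FLG = 67°  [UP∥GL, corresponding at P]
3. ∠GFL = 53°  [△FGL]

∠GFL = 53°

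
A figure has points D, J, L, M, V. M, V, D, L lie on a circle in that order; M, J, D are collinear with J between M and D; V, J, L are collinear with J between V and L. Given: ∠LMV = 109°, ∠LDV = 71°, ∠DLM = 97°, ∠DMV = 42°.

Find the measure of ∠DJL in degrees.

∠DJL = 122°

1. ∠DVM = 83°  [cyclic MVDL, opposite ∠V+∠L]
2. ∠DLV = 42°  [same arc VD]
3. ∠MDV = 55°  [△MVD]
4. ∠DVL = 67°  [△VDL]
5. ∠MLV = 55°  [same arc MV]
6. ∠DML = 67°  [same arc DL]
7. ∠LJM = 58°  [△MJL]
8. ∠DJL = 122°  [linear pair at J on MD]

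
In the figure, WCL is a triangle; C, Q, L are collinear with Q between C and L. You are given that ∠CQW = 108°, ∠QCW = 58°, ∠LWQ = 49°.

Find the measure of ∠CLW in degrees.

1. ∠LQW = 72°  [linear pair at Q on CL]
2. ∠QLW = 59°  [△WQL]
3. ∠CLW = 59°  [Q on ray LC]

∠CLW = 59°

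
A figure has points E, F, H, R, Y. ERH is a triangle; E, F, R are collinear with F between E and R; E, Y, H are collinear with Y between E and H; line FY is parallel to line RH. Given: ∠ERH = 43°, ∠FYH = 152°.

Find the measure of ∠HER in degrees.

∠HER = 109°

1. ∠EFY = 43°  [FY∥RH, corresponding at F]
2. ∠EYF = 28°  [linear pair at Y on EH]
3. ∠FEY = 109°  [△EFY]
4. ∠HER = 109°  [F on ER, Y on EH]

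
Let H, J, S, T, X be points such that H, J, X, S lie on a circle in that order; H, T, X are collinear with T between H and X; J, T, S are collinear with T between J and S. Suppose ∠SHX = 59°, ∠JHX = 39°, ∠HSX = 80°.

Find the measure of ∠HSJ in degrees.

1. ∠SJX = 59°  [same arc XS]
2. ∠HXS = 41°  [△HXS]
3. ∠JSX = 39°  [same arc JX]
4. ∠JXS = 82°  [△JXS]
5. ∠HJS = 41°  [same arc HS]
6. ∠JHS = 98°  [cyclic HJXS, opposite ∠H+∠X]
7. ∠HSJ = 41°  [△HJS]

∠HSJ = 41°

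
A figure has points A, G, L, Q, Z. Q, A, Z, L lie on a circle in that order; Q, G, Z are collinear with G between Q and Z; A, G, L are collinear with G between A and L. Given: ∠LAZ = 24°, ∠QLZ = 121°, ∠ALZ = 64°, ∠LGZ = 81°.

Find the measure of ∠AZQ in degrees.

1. ∠QAZ = 59°  [cyclic QAZL, opposite ∠A+∠L]
2. ∠AQZ = 64°  [same arc AZ]
3. ∠AZQ = 57°  [△QAZ]

∠AZQ = 57°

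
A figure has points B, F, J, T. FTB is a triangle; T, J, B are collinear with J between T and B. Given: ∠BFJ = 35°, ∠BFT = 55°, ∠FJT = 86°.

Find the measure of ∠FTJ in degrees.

∠FTJ = 74°

1. ∠BJF = 94°  [linear pair at J on TB]
2. ∠FBJ = 51°  [△FJB]
3. ∠FBT = 51°  [J on ray BT]
4. ∠BTF = 74°  [△FTB]
5. ∠FTJ = 74°  [J on ray TB]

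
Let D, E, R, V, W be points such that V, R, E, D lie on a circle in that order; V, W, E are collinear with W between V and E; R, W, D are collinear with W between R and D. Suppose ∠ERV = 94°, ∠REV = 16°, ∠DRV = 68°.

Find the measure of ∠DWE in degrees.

∠DWE = 42°

1. ∠EVR = 70°  [△VRE]
2. ∠DEV = 68°  [same arc VD]
3. ∠EDR = 70°  [same arc RE]
4. ∠DWE = 42°  [△EWD]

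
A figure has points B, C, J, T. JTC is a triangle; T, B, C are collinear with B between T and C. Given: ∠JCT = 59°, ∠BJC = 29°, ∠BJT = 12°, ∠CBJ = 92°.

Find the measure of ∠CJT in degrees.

∠CJT = 41°

1. ∠JBT = 88°  [linear pair at B on TC]
2. ∠BTJ = 80°  [△JTB]
3. ∠CTJ = 80°  [B on ray TC]
4. ∠CJT = 41°  [△JTC]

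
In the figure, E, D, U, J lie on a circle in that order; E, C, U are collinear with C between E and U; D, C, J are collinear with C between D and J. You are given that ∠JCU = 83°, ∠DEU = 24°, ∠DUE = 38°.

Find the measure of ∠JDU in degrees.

∠JDU = 45°

1. ∠DCE = 83°  [vertical angles at C]
2. ∠DCU = 97°  [linear pair at C on EU]
3. ∠JDU = 45°  [△DCU]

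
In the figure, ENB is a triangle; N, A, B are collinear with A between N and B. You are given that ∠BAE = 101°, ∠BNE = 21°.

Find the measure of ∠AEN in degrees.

∠AEN = 80°

1. ∠EAN = 79°  [linear pair at A on NB]
2. ∠ANE = 21°  [A on ray NB]
3. ∠AEN = 80°  [△ENA]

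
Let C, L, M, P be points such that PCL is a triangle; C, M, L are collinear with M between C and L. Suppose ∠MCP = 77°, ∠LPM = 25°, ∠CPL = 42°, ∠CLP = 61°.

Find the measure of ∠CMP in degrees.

1. ∠MLP = 61°  [M on ray LC]
2. ∠LMP = 94°  [△PML]
3. ∠CMP = 86°  [linear pair at M on CL]

∠CMP = 86°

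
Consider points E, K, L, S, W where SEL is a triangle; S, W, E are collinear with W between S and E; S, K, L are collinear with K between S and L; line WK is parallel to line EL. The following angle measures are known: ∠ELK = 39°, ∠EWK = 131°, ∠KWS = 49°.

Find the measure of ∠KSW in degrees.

∠KSW = 92°

1. ∠ELS = 39°  [K on ray LS]
2. ∠LES = 49°  [WK∥EL, corresponding at W]
3. ∠ESL = 92°  [△SEL]
4. ∠KSW = 92°  [W on SE, K on SL]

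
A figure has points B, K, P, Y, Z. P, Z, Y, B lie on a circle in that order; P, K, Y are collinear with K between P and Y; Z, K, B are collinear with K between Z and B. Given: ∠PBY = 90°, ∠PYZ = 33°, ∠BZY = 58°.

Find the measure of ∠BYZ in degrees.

1. ∠PZY = 90°  [cyclic PZYB, opposite ∠Z+∠B]
2. ∠YPZ = 57°  [△PZY]
3. ∠YBZ = 57°  [same arc ZY]
4. ∠BYZ = 65°  [△ZYB]

∠BYZ = 65°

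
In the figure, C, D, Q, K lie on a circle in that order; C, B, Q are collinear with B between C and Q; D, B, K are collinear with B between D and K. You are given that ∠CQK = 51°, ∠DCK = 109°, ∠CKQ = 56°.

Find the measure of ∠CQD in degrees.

1. ∠CDK = 51°  [same arc CK]
2. ∠CKD = 20°  [△CDK]
3. ∠CQD = 20°  [same arc CD]

∠CQD = 20°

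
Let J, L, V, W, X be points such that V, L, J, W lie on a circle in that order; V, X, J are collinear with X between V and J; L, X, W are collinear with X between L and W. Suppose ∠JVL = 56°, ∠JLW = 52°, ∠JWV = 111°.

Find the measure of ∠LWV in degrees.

1. ∠JWL = 56°  [same arc LJ]
2. ∠JVW = 52°  [same arc JW]
3. ∠LJW = 72°  [△LJW]
4. ∠VJW = 17°  [△VJW]
5. ∠LVW = 108°  [cyclic VLJW, opposite ∠V+∠J]
6. ∠VLW = 17°  [same arc VW]
7. ∠LWV = 55°  [△VLW]

∠LWV = 55°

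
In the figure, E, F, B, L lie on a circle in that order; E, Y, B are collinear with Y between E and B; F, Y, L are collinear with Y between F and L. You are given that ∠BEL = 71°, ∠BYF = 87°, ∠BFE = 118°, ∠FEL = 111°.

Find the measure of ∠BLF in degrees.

∠BLF = 40°

1. ∠BFL = 71°  [same arc BL]
2. ∠FBL = 69°  [cyclic EFBL, opposite ∠E+∠B]
3. ∠BLF = 40°  [△FBL]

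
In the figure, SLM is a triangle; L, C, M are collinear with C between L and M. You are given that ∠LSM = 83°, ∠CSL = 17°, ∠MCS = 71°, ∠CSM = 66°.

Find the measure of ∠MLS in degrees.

1. ∠CMS = 43°  [△SCM]
2. ∠LMS = 43°  [C on ray ML]
3. ∠MLS = 54°  [△SLM]

∠MLS = 54°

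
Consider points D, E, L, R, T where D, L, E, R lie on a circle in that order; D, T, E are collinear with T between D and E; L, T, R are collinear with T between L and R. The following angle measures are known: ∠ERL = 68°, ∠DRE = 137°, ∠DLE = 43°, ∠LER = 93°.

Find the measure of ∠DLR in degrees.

∠DLR = 24°

1. ∠EDL = 68°  [same arc LE]
2. ∠DEL = 69°  [△DLE]
3. ∠LDR = 87°  [cyclic DLER, opposite ∠D+∠E]
4. ∠DRL = 69°  [same arc DL]
5. ∠DLR = 24°  [△DLR]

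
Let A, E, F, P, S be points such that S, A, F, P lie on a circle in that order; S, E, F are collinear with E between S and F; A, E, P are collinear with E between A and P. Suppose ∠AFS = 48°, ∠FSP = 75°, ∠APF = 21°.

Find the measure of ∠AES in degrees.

1. ∠FAP = 75°  [same arc FP]
2. ∠AEF = 57°  [△AEF]
3. ∠AES = 123°  [linear pair at E on SF]

∠AES = 123°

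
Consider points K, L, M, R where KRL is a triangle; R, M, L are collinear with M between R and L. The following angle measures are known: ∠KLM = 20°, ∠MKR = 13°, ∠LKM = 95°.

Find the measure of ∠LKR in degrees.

∠LKR = 108°

1. ∠KML = 65°  [△KML]
2. ∠KLR = 20°  [M on ray LR]
3. ∠KMR = 115°  [linear pair at M on RL]
4. ∠KRM = 52°  [△KRM]
5. ∠KRL = 52°  [M on ray RL]
6. ∠LKR = 108°  [△KRL]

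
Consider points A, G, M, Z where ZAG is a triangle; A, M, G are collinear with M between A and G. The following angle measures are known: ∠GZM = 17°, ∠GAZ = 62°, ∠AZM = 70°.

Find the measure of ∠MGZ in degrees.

∠MGZ = 31°

1. ∠MAZ = 62°  [M on ray AG]
2. ∠AMZ = 48°  [△ZAM]
3. ∠GMZ = 132°  [linear pair at M on AG]
4. ∠MGZ = 31°  [△ZMG]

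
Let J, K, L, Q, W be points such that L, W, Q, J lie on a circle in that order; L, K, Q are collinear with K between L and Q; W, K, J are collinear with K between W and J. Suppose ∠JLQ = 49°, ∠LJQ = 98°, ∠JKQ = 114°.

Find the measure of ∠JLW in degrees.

1. ∠JWQ = 49°  [same arc QJ]
2. ∠JQL = 33°  [△LQJ]
3. ∠QJW = 33°  [△QKJ]
4. ∠JQW = 98°  [△WQJ]
5. ∠JLW = 82°  [cyclic LWQJ, opposite ∠L+∠Q]

∠JLW = 82°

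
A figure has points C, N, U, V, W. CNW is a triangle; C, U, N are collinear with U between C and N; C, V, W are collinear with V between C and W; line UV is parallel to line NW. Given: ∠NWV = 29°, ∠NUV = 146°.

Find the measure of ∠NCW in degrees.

1. ∠CWN = 29°  [V on ray WC]
2. ∠CUV = 34°  [linear pair at U on CN]
3. ∠CVU = 29°  [UV∥NW, corresponding at V]
4. ∠UCV = 117°  [△CUV]
5. ∠NCW = 117°  [U on CN, V on CW]

∠NCW = 117°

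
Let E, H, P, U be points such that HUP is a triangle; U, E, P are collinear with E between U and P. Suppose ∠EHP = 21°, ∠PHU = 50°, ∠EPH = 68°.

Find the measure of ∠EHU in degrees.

∠EHU = 29°

1. ∠HEP = 91°  [△HEP]
2. ∠HPU = 68°  [E on ray PU]
3. ∠HEU = 89°  [linear pair at E on UP]
4. ∠HUP = 62°  [△HUP]
5. ∠EUH = 62°  [E on ray UP]
6. ∠EHU = 29°  [△HUE]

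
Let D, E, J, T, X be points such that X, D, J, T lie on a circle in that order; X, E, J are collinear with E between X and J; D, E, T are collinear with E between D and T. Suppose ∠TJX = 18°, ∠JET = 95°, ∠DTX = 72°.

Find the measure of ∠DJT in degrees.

∠DJT = 90°

1. ∠TDX = 18°  [same arc XT]
2. ∠DXT = 90°  [△XDT]
3. ∠DJT = 90°  [cyclic XDJT, opposite ∠X+∠J]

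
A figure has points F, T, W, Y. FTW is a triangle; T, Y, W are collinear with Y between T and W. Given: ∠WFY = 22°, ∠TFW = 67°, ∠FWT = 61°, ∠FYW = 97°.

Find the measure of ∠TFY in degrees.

∠TFY = 45°

1. ∠FTW = 52°  [△FTW]
2. ∠FYT = 83°  [linear pair at Y on TW]
3. ∠FTY = 52°  [Y on ray TW]
4. ∠TFY = 45°  [△FTY]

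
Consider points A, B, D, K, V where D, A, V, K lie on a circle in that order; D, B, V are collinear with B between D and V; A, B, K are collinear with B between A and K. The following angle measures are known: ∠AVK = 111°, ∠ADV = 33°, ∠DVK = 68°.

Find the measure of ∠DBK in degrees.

1. ∠AKV = 33°  [same arc AV]
2. ∠KBV = 79°  [△VBK]
3. ∠DBK = 101°  [linear pair at B on DV]

∠DBK = 101°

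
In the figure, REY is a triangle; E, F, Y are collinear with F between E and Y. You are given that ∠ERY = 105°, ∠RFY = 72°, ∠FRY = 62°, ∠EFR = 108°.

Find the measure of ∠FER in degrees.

∠FER = 29°

1. ∠FYR = 46°  [△RFY]
2. ∠EYR = 46°  [F on ray YE]
3. ∠REY = 29°  [△REY]
4. ∠FER = 29°  [F on ray EY]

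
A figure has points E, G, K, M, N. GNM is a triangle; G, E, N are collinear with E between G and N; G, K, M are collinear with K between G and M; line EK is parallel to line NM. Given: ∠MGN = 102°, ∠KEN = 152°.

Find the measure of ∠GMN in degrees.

∠GMN = 50°

1. ∠EGK = 102°  [E on GN, K on GM]
2. ∠GEK = 28°  [linear pair at E on GN]
3. ∠EKG = 50°  [△GEK]
4. ∠GMN = 50°  [EK∥NM, corresponding at K]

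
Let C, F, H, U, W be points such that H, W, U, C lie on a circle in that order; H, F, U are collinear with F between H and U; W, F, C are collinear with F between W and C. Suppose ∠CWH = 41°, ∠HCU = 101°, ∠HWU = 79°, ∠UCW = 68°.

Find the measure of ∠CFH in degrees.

∠CFH = 109°

1. ∠CUH = 41°  [same arc HC]
2. ∠CFU = 71°  [△UFC]
3. ∠CFH = 109°  [linear pair at F on HU]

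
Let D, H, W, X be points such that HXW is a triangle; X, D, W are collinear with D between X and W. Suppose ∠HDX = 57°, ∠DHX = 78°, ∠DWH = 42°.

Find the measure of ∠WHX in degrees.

∠WHX = 93°

1. ∠DXH = 45°  [△HXD]
2. ∠HWX = 42°  [D on ray WX]
3. ∠HXW = 45°  [D on ray XW]
4. ∠WHX = 93°  [△HXW]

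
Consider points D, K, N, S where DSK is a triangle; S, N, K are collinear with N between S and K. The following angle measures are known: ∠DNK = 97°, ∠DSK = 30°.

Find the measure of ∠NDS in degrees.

1. ∠DNS = 83°  [linear pair at N on SK]
2. ∠DSN = 30°  [N on ray SK]
3. ∠NDS = 67°  [△DSN]

∠NDS = 67°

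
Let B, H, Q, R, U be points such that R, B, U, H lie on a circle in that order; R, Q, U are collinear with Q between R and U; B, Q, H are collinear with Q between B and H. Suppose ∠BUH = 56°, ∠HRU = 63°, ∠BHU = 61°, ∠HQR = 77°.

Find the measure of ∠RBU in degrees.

1. ∠HBU = 63°  [△BUH]
2. ∠BRU = 61°  [same arc BU]
3. ∠BQU = 77°  [vertical angles at Q]
4. ∠BUR = 40°  [△BQU]
5. ∠RBU = 79°  [△RBU]

∠RBU = 79°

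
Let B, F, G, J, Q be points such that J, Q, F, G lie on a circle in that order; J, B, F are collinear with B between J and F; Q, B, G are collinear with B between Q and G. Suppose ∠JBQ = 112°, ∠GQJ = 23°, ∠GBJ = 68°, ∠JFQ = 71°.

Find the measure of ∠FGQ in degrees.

∠FGQ = 45°

1. ∠FBG = 112°  [vertical angles at B]
2. ∠GFJ = 23°  [same arc JG]
3. ∠FGQ = 45°  [△FBG]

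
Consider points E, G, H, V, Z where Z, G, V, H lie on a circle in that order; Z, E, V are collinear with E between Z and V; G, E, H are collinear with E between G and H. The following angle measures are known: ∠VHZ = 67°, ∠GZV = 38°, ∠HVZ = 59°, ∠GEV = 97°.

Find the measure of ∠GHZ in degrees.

1. ∠HZV = 54°  [△ZVH]
2. ∠HEZ = 97°  [vertical angles at E]
3. ∠GHZ = 29°  [△ZEH]

∠GHZ = 29°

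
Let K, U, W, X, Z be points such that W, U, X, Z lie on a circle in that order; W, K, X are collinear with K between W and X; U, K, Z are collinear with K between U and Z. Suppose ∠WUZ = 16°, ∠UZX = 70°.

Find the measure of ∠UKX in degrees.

1. ∠UWX = 70°  [same arc UX]
2. ∠UKW = 94°  [△WKU]
3. ∠UKX = 86°  [linear pair at K on WX]

∠UKX = 86°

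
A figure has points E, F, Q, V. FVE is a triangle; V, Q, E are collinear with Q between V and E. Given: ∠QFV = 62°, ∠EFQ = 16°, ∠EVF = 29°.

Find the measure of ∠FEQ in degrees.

1. ∠FVQ = 29°  [Q on ray VE]
2. ∠FQV = 89°  [△FVQ]
3. ∠EQF = 91°  [linear pair at Q on VE]
4. ∠FEQ = 73°  [△FQE]

∠FEQ = 73°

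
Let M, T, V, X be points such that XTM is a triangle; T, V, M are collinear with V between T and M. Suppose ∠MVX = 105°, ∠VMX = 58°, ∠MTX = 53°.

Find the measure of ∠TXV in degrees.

1. ∠TVX = 75°  [linear pair at V on TM]
2. ∠VTX = 53°  [V on ray TM]
3. ∠TXV = 52°  [△XTV]

∠TXV = 52°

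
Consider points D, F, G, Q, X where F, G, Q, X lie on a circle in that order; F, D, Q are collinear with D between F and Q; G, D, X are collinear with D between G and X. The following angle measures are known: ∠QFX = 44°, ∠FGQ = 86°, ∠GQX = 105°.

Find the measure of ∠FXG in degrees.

∠FXG = 63°

1. ∠FXQ = 94°  [cyclic FGQX, opposite ∠G+∠X]
2. ∠GFX = 75°  [cyclic FGQX, opposite ∠F+∠Q]
3. ∠FQX = 42°  [△FQX]
4. ∠FGX = 42°  [same arc FX]
5. ∠FXG = 63°  [△FGX]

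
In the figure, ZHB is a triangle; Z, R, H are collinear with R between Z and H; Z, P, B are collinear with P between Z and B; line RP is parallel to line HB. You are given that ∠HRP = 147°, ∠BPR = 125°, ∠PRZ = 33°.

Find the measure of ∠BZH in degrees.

∠BZH = 92°

1. ∠RPZ = 55°  [linear pair at P on ZB]
2. ∠PZR = 92°  [△ZRP]
3. ∠BZH = 92°  [R on ZH, P on ZB]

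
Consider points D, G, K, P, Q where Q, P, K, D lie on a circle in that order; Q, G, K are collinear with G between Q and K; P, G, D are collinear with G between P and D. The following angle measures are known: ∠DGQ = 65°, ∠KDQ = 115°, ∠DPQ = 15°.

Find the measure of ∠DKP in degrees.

∠DKP = 80°

1. ∠DGK = 115°  [linear pair at G on QK]
2. ∠DKQ = 15°  [same arc QD]
3. ∠KDP = 50°  [△KGD]
4. ∠DQK = 50°  [△QKD]
5. ∠DPK = 50°  [same arc KD]
6. ∠DKP = 80°  [△PKD]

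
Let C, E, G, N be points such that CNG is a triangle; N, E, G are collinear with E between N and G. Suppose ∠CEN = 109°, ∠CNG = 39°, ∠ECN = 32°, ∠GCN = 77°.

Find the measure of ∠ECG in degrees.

1. ∠CEG = 71°  [linear pair at E on NG]
2. ∠CGN = 64°  [△CNG]
3. ∠CGE = 64°  [E on ray GN]
4. ∠ECG = 45°  [△CEG]

∠ECG = 45°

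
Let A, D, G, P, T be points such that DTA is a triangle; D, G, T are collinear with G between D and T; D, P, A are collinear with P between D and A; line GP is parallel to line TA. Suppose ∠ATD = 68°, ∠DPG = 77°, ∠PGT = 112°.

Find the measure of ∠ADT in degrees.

1. ∠DGP = 68°  [GP∥TA, corresponding at G]
2. ∠GDP = 35°  [△DGP]
3. ∠ADT = 35°  [G on DT, P on DA]

∠ADT = 35°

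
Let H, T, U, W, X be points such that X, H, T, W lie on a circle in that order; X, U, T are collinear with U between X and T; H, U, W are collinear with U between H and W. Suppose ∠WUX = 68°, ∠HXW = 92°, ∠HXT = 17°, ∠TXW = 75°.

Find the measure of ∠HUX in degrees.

1. ∠HWX = 37°  [△XUW]
2. ∠WHX = 51°  [△XHW]
3. ∠HUX = 112°  [△XUH]

∠HUX = 112°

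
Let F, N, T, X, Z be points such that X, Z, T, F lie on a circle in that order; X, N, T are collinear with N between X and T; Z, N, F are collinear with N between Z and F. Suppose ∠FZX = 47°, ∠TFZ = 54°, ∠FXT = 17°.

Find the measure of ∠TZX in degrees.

1. ∠FTX = 47°  [same arc XF]
2. ∠TFX = 116°  [△XTF]
3. ∠TZX = 64°  [cyclic XZTF, opposite ∠Z+∠F]

∠TZX = 64°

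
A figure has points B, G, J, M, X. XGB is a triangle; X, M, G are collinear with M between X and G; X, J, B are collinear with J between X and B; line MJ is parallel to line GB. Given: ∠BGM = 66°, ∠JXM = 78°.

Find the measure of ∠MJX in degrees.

∠MJX = 36°

1. ∠BGX = 66°  [M on ray GX]
2. ∠BXG = 78°  [M on XG, J on XB]
3. ∠GBX = 36°  [△XGB]
4. ∠MJX = 36°  [MJ∥GB, corresponding at J]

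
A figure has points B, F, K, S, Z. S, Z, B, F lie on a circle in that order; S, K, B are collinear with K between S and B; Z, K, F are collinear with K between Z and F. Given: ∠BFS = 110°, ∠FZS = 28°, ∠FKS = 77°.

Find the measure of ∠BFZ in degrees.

∠BFZ = 49°

1. ∠FBS = 28°  [same arc SF]
2. ∠BKF = 103°  [linear pair at K on SB]
3. ∠BFZ = 49°  [△BKF]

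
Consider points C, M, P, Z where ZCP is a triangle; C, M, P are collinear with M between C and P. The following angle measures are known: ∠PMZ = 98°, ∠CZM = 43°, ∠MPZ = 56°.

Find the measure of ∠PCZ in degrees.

∠PCZ = 55°

1. ∠CMZ = 82°  [linear pair at M on CP]
2. ∠MCZ = 55°  [△ZCM]
3. ∠PCZ = 55°  [M on ray CP]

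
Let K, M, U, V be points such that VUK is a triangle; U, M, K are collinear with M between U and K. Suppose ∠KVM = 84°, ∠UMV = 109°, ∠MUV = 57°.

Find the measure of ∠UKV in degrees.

1. ∠KMV = 71°  [linear pair at M on UK]
2. ∠MKV = 25°  [△VMK]
3. ∠UKV = 25°  [M on ray KU]

∠UKV = 25°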